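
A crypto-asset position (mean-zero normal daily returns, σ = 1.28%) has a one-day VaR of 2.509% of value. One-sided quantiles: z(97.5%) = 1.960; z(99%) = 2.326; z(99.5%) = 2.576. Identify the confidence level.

97.5%

Implied z = VaR/σ = 2.509 / 1.28 = 1.960.
This matches z(97.5%) = 1.960.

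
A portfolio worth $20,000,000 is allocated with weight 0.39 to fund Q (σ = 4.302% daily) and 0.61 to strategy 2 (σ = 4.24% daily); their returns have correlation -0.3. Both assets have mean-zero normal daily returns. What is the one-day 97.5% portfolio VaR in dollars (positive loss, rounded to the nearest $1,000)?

σ_p² = 0.39²·4.302² + 0.61²·4.24² + 2·-0.3·0.39·0.61·4.302·4.24 = 6.9008 (%²).
σ_p = √6.9008 = 2.627%.
At 97.5%, z = 1.960.
VaR = 1.960 × 2.627% = 5.149%; on $20,000,000 that is $1,029,800.

$1,030,000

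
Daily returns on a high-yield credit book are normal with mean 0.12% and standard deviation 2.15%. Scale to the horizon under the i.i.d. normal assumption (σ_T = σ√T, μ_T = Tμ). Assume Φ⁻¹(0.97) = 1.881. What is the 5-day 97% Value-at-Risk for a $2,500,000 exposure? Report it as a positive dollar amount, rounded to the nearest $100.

$211,100

σ_{5d} = 2.15% × √5 = 4.808%; μ_{5d} = 5 × 0.12% = 0.600%.
VaR = −(0.600%) + 1.881 × 4.808% = 8.444%.
On $2,500,000: 0.08444 × $2,500,000 = $211,100.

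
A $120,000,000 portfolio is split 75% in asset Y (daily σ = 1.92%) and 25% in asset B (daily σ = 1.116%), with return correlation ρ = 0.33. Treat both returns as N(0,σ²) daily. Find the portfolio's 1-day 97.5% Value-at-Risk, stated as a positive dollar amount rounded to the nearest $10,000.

σ_p² = 0.75²·1.92² + 0.25²·1.116² + 2·0.33·0.75·0.25·1.92·1.116 = 2.4166 (%²).
σ_p = √2.4166 = 1.555%.
At 97.5%, z = 1.960.
VaR = 1.960 × 1.555% = 3.048%; on $120,000,000 that is $3,657,600.

$3,660,000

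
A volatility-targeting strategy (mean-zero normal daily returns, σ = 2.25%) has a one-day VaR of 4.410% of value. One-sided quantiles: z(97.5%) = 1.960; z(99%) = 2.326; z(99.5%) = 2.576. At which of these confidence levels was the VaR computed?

97.5%

Implied z = VaR/σ = 4.410 / 2.25 = 1.960.
This matches z(97.5%) = 1.960.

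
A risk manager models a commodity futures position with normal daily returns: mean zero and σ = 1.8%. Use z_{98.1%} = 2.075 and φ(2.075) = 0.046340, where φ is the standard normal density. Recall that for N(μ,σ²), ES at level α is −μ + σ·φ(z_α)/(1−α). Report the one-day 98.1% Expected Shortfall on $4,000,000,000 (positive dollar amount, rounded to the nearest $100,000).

Tail multiplier: φ(z)/(1−α) = 0.046340 / 0.019 = 2.439.
ES = 1.8% × 2.439 = 4.390%.
On $4,000,000,000: 0.04390 × $4,000,000,000 = $175,600,000.

$175,600,000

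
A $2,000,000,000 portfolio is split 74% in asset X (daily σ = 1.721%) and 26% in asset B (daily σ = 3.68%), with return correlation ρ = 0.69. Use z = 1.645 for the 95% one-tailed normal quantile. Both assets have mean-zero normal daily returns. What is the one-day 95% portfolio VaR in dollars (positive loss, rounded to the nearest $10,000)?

σ_p² = 0.74²·1.721² + 0.26²·3.68² + 2·0.69·0.74·0.26·1.721·3.68 = 4.2189 (%²).
σ_p = √4.2189 = 2.054%.
VaR = 1.645 × 2.054% = 3.379%; on $2,000,000,000 that is $67,580,000.

$67,580,000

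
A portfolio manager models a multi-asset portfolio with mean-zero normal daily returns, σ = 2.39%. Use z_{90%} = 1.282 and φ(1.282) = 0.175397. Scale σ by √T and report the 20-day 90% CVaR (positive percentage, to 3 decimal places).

σ_{20d} = 2.39% × √20 = 10.688%.
ES multiplier = φ(z)/(1−α) = 0.175397/0.1 = 1.754.
ES = 10.688% × 1.754 = 18.747%.

18.747%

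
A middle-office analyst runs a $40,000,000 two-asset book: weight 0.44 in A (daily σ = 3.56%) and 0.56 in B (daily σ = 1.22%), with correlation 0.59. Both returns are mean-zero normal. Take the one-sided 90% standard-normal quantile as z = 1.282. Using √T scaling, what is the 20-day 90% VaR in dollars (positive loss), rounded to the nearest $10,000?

σ_p = √(0.44²·3.56² + 0.56²·1.22² + 2·0.59·0.44·0.56·3.56·1.22) = 2.045%.
σ_{20d} = 2.045% × √20 = 9.146%.
VaR = 1.282 × 9.146% = 11.725%; on $40,000,000 that is $4,690,000.

$4,690,000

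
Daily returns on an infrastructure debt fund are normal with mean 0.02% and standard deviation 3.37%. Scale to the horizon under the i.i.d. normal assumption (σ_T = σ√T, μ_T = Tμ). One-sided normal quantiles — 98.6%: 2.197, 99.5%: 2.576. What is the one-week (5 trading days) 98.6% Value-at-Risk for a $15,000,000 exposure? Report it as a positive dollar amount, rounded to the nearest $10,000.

$2,470,000

σ_{5d} = 3.37% × √5 = 7.536%; μ_{5d} = 5 × 0.02% = 0.100%.
VaR = −(0.100%) + 2.197 × 7.536% = 16.457%.
On $15,000,000: 0.16457 × $15,000,000 = $2,468,550.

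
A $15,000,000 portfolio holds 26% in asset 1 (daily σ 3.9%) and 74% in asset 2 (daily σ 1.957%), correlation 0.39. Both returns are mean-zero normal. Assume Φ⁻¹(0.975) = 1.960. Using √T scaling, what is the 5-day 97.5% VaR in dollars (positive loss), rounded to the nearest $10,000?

$1,360,000

σ_p = √(0.26²·3.9² + 0.74²·1.957² + 2·0.39·0.26·0.74·3.9·1.957) = 2.067%.
σ_{5d} = 2.067% × √5 = 4.622%.
VaR = 1.960 × 4.622% = 9.059%; on $15,000,000 that is $1,358,850.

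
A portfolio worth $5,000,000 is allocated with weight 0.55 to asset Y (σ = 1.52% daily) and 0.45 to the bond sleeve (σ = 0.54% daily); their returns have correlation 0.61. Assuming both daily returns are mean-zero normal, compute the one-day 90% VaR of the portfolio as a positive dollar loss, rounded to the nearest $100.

$64,300

σ_p² = 0.55²·1.52² + 0.45²·0.54² + 2·0.61·0.55·0.45·1.52·0.54 = 1.0058 (%²).
σ_p = √1.0058 = 1.003%.
At 90%, z = 1.282.
VaR = 1.282 × 1.003% = 1.286%; on $5,000,000 that is $64,300.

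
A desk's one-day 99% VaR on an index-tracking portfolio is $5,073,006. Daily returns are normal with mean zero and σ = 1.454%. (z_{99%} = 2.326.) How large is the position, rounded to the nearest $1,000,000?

VaR as a fraction of value: z·σ = 2.326 × 1.454% = 3.382%.
Position = $5,073,006 / 0.03382 = $150,000,000.

$150,000,000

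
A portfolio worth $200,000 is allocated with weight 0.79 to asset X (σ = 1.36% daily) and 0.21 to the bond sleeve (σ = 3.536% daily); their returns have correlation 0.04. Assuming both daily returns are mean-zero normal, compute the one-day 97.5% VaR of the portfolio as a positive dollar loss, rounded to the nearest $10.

σ_p² = 0.79²·1.36² + 0.21²·3.536² + 2·0.04·0.79·0.21·1.36·3.536 = 1.7696 (%²).
σ_p = √1.7696 = 1.330%.
At 97.5%, z = 1.960.
VaR = 1.960 × 1.330% = 2.607%; on $200,000 that is $5,214.

$5,210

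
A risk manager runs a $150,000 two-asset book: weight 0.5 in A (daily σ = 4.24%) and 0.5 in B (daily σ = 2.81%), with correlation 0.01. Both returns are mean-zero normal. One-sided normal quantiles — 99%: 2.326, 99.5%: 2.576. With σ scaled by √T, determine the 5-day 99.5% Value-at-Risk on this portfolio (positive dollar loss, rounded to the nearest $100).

$22,100

σ_p = √(0.5²·4.24² + 0.5²·2.81² + 2·0.01·0.5·0.5·4.24·2.81) = 2.555%.
σ_{5d} = 2.555% × √5 = 5.713%.
VaR = 2.576 × 5.713% = 14.717%; on $150,000 that is $22,076.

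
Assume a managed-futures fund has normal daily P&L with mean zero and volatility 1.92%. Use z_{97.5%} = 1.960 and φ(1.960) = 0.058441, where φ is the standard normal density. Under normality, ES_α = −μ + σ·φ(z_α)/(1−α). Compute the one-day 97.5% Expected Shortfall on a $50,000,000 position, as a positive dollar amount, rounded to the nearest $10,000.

Tail multiplier: φ(z)/(1−α) = 0.058441 / 0.025 = 2.338.
ES = 1.92% × 2.338 = 4.489%.
On $50,000,000: 0.04489 × $50,000,000 = $2,244,500.

$2,240,000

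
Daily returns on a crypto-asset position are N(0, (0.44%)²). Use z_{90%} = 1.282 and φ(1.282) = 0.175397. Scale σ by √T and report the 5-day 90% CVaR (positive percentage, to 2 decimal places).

σ_{5d} = 0.44% × √5 = 0.984%.
ES multiplier = φ(z)/(1−α) = 0.175397/0.1 = 1.754.
ES = 0.984% × 1.754 = 1.726%.

1.73%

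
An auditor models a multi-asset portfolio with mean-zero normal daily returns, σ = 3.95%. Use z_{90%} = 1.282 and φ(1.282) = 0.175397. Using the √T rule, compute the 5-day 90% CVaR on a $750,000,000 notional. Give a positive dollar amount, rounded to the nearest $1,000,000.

$116,000,000

σ_{5d} = 3.95% × √5 = 8.832%.
ES multiplier = φ(z)/(1−α) = 0.175397/0.1 = 1.754.
ES = 8.832% × 1.754 = 15.491%; on $750,000,000: $116,182,500.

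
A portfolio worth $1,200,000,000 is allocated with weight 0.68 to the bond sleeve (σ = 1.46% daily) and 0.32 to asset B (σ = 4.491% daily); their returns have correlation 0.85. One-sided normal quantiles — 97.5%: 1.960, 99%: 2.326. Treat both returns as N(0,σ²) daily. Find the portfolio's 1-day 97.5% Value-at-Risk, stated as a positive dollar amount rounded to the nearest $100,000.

σ_p² = 0.68²·1.46² + 0.32²·4.491² + 2·0.85·0.68·0.32·1.46·4.491 = 5.4765 (%²).
σ_p = √5.4765 = 2.340%.
VaR = 1.960 × 2.340% = 4.586%; on $1,200,000,000 that is $55,032,000.

$55,000,000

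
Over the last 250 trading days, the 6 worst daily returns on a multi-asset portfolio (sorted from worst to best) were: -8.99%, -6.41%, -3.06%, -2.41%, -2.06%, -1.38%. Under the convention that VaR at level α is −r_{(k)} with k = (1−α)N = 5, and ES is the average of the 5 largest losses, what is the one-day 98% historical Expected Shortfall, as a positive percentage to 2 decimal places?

4.59%

The 5 worst returns sum to -22.93%.
ES = −(-22.93%) / 5 = 4.586% ≈ 4.59%.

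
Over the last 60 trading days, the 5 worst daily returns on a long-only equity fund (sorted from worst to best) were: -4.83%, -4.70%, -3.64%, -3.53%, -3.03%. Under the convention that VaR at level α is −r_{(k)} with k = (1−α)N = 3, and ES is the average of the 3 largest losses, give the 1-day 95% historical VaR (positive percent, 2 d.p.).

3.64%

k = 3; the 3rd lowest return is -3.64%, so VaR = 3.64%.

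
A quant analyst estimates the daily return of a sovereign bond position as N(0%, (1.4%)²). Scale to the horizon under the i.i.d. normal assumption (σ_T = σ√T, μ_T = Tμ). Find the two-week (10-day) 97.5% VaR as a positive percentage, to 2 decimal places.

At 97.5%, z = 1.960.
σ_{10d} = 1.4% × √10 = 4.427%.
VaR = 1.960 × 4.427% = 8.677%.

8.68%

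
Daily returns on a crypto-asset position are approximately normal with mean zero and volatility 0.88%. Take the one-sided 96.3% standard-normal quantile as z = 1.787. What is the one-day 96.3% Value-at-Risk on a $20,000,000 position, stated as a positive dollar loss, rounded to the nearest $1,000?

VaR = z·σ = 1.787 × 0.88% = 1.573%.
On $20,000,000: 0.01573 × $20,000,000 = $314,600.

$315,000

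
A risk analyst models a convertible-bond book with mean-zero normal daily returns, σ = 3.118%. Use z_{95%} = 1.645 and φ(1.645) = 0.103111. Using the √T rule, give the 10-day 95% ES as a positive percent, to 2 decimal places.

σ_{10d} = 3.118% × √10 = 9.860%.
ES multiplier = φ(z)/(1−α) = 0.103111/0.05 = 2.062.
ES = 9.860% × 2.062 = 20.331%.

20.33%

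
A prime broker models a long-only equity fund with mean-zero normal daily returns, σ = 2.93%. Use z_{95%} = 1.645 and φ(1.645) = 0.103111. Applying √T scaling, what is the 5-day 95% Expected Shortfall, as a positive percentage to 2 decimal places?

σ_{5d} = 2.93% × √5 = 6.552%.
ES multiplier = φ(z)/(1−α) = 0.103111/0.05 = 2.062.
ES = 6.552% × 2.062 = 13.510%.

13.51%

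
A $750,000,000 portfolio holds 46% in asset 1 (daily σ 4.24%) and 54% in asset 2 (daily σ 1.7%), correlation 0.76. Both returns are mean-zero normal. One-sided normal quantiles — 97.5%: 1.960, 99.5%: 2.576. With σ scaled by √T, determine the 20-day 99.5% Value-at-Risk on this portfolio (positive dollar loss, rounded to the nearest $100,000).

$234,500,000

σ_p = √(0.46²·4.24² + 0.54²·1.7² + 2·0.76·0.46·0.54·4.24·1.7) = 2.714%.
σ_{20d} = 2.714% × √20 = 12.137%.
VaR = 2.576 × 12.137% = 31.265%; on $750,000,000 that is $234,487,500.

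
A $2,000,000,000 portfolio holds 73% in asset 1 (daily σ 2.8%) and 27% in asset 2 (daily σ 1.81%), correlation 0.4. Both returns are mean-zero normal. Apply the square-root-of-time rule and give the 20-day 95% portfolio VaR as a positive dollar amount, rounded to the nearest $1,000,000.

σ_p = √(0.73²·2.8² + 0.27²·1.81² + 2·0.4·0.73·0.27·2.8·1.81) = 2.284%.
σ_{20d} = 2.284% × √20 = 10.214%.
z(95%) = 1.645.
VaR = 1.645 × 10.214% = 16.802%; on $2,000,000,000 that is $336,040,000.

$336,000,000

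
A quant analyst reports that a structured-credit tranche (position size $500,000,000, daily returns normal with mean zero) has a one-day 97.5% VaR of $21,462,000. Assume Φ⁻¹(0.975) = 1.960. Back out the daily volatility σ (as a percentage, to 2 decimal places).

VaR as a fraction: $21,462,000 / $500,000,000 = 4.292%.
σ = VaR / z = 4.292% / 1.960 = 2.190%.

2.19%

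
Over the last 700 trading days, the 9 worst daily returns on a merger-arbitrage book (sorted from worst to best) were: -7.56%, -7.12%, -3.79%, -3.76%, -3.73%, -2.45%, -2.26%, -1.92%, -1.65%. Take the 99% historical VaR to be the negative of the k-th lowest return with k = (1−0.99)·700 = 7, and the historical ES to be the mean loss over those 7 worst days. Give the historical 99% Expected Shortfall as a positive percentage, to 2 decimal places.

4.38%

The 7 worst returns sum to -30.67%.
ES = −(-30.67%) / 7 = 4.3814…% ≈ 4.38%.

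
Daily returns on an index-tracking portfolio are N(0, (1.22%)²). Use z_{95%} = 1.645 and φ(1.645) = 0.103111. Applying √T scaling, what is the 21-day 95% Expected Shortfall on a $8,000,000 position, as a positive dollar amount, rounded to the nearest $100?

$922,300

σ_{21d} = 1.22% × √21 = 5.591%.
ES multiplier = φ(z)/(1−α) = 0.103111/0.05 = 2.062.
ES = 5.591% × 2.062 = 11.529%; on $8,000,000: $922,320.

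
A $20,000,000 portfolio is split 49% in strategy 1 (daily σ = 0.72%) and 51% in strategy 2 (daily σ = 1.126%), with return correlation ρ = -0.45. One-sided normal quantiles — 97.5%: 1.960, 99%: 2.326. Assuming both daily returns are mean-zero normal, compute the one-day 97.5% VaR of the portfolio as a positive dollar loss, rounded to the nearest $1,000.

σ_p² = 0.49²·0.72² + 0.51²·1.126² + 2·-0.45·0.49·0.51·0.72·1.126 = 0.2719 (%²).
σ_p = √0.2719 = 0.521%.
VaR = 1.960 × 0.521% = 1.021%; on $20,000,000 that is $204,200.

$204,000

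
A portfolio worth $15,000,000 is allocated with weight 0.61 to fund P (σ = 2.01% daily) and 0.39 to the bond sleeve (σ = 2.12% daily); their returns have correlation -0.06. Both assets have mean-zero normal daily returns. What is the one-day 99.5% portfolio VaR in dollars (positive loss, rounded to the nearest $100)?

σ_p² = 0.61²·2.01² + 0.39²·2.12² + 2·-0.06·0.61·0.39·2.01·2.12 = 2.0653 (%²).
σ_p = √2.0653 = 1.437%.
At 99.5%, z = 2.576.
VaR = 2.576 × 1.437% = 3.702%; on $15,000,000 that is $555,300.

$555,300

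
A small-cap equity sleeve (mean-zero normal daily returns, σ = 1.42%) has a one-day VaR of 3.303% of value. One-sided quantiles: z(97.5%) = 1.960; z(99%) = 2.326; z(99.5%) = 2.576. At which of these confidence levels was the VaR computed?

99%

Implied z = VaR/σ = 3.303 / 1.42 = 2.326.
This matches z(99%) = 2.326.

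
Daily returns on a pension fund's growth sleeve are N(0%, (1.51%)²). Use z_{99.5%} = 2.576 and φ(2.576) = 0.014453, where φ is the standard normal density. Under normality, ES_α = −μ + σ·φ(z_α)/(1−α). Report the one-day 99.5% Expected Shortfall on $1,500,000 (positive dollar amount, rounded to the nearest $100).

Tail multiplier: φ(z)/(1−α) = 0.014453 / 0.005 = 2.891.
ES = 1.51% × 2.891 = 4.365%.
On $1,500,000: 0.04365 × $1,500,000 = $65,475.

$65,500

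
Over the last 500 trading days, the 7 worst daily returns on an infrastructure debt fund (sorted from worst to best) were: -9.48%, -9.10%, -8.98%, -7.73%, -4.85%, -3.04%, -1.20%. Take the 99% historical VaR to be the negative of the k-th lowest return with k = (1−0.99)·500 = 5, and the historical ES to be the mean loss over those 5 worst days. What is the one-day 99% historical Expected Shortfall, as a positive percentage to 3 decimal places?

The 5 worst returns sum to -40.14%.
ES = −(-40.14%) / 5 = 8.028%.

8.028%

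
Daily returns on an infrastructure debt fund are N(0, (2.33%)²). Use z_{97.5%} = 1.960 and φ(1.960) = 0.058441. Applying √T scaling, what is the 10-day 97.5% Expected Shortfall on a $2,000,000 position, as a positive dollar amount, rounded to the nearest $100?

σ_{10d} = 2.33% × √10 = 7.368%.
ES multiplier = φ(z)/(1−α) = 0.058441/0.025 = 2.338.
ES = 7.368% × 2.338 = 17.226%; on $2,000,000: $344,520.

$344,500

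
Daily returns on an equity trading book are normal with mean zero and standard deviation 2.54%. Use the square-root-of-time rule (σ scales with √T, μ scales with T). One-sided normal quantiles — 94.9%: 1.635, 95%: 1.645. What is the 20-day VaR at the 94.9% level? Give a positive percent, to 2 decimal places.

σ_{20d} = 2.54% × √20 = 11.359%.
VaR = 1.635 × 11.359% = 18.572%.

18.57%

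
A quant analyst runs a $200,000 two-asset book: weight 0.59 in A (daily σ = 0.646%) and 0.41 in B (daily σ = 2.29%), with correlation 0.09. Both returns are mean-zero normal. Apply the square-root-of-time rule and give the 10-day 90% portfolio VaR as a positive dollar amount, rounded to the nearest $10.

σ_p = √(0.59²·0.646² + 0.41²·2.29² + 2·0.09·0.59·0.41·0.646·2.29) = 1.045%.
σ_{10d} = 1.045% × √10 = 3.305%.
z(90%) = 1.282.
VaR = 1.282 × 3.305% = 4.237%; on $200,000 that is $8,474.

$8,470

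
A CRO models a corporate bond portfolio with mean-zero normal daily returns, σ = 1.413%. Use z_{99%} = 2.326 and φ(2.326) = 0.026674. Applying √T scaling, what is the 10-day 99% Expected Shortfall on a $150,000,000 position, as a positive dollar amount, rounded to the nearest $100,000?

σ_{10d} = 1.413% × √10 = 4.468%.
ES multiplier = φ(z)/(1−α) = 0.026674/0.01 = 2.667.
ES = 4.468% × 2.667 = 11.916%; on $150,000,000: $17,874,000.

$17,900,000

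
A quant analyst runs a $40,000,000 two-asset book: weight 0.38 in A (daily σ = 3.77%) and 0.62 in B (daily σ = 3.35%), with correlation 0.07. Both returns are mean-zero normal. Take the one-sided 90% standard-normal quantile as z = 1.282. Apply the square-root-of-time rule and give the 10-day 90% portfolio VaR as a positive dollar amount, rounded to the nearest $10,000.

$4,220,000

σ_p = √(0.38²·3.77² + 0.62²·3.35² + 2·0.07·0.38·0.62·3.77·3.35) = 2.604%.
σ_{10d} = 2.604% × √10 = 8.235%.
VaR = 1.282 × 8.235% = 10.557%; on $40,000,000 that is $4,222,800.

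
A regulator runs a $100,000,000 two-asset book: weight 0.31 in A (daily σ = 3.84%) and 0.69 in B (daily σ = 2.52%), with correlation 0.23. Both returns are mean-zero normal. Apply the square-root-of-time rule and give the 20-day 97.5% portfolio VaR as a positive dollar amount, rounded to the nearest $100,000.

$20,400,000

σ_p = √(0.31²·3.84² + 0.69²·2.52² + 2·0.23·0.31·0.69·3.84·2.52) = 2.322%.
σ_{20d} = 2.322% × √20 = 10.384%.
z(97.5%) = 1.960.
VaR = 1.960 × 10.384% = 20.353%; on $100,000,000 that is $20,353,000.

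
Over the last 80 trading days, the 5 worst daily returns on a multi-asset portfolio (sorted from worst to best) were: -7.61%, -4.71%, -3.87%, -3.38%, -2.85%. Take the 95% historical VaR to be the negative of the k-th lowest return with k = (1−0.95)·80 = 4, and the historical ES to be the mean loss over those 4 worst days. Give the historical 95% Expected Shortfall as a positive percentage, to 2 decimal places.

The 4 worst returns sum to -19.57%.
ES = −(-19.57%) / 4 = 4.8925% ≈ 4.89%.

4.89%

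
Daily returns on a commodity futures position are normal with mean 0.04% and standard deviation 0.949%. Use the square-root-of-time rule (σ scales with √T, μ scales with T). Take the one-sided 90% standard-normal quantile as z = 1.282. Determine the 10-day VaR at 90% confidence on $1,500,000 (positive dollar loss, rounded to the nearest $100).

σ_{10d} = 0.949% × √10 = 3.001%; μ_{10d} = 10 × 0.04% = 0.400%.
VaR = −(0.400%) + 1.282 × 3.001% = 3.447%.
On $1,500,000: 0.03447 × $1,500,000 = $51,705.

$51,700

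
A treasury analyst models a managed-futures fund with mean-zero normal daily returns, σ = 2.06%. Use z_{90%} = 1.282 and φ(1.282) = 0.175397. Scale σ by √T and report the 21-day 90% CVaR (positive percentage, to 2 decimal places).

16.56%

σ_{21d} = 2.06% × √21 = 9.440%.
ES multiplier = φ(z)/(1−α) = 0.175397/0.1 = 1.754.
ES = 9.440% × 1.754 = 16.558%.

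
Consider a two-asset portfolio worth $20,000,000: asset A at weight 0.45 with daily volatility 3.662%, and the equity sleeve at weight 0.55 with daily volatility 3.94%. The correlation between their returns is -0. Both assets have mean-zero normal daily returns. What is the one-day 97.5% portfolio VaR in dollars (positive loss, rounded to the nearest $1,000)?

σ_p² = 0.45²·3.662² + 0.55²·3.94² + 2·-0·0.45·0.55·3.662·3.94 = 7.4115 (%²).
σ_p = √7.4115 = 2.722%.
At 97.5%, z = 1.960.
VaR = 1.960 × 2.722% = 5.335%; on $20,000,000 that is $1,067,000.

$1,067,000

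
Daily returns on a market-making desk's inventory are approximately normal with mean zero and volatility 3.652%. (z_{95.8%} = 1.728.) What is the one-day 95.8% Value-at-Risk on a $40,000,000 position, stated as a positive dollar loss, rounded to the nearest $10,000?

$2,520,000

VaR = z·σ = 1.728 × 3.652% = 6.311%.
On $40,000,000: 0.06311 × $40,000,000 = $2,524,400.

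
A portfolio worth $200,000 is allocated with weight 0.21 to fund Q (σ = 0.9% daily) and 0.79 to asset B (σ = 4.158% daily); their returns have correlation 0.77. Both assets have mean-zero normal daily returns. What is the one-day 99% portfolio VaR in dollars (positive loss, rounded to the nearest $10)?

$15,970

σ_p² = 0.21²·0.9² + 0.79²·4.158² + 2·0.77·0.21·0.79·0.9·4.158 = 11.7818 (%²).
σ_p = √11.7818 = 3.432%.
At 99%, z = 2.326.
VaR = 2.326 × 3.432% = 7.983%; on $200,000 that is $15,966.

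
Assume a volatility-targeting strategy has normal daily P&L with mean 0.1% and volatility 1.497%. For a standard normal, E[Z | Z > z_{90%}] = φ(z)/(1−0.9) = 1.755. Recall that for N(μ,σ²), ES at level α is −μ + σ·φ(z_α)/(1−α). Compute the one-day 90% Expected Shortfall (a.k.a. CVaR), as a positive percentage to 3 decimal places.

ES = −(0.1%) + 1.497% × 1.755 = 2.527%.

2.527%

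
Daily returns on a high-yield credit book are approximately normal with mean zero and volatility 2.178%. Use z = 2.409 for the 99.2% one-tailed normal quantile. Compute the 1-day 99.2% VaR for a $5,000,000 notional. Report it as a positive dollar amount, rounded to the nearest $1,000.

$262,000

VaR = z·σ = 2.409 × 2.178% = 5.247%.
On $5,000,000: 0.05247 × $5,000,000 = $262,350.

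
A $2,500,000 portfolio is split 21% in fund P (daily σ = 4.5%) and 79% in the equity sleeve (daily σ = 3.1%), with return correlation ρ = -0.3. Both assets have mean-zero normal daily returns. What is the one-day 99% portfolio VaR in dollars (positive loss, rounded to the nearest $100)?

$136,400

σ_p² = 0.21²·4.5² + 0.79²·3.1² + 2·-0.3·0.21·0.79·4.5·3.1 = 5.5020 (%²).
σ_p = √5.5020 = 2.346%.
At 99%, z = 2.326.
VaR = 2.326 × 2.346% = 5.457%; on $2,500,000 that is $136,425.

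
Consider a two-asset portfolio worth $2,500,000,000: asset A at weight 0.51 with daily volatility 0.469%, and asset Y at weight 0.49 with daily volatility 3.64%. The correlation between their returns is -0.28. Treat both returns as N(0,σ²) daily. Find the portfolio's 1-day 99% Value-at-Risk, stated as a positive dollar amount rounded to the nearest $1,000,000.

σ_p² = 0.51²·0.469² + 0.49²·3.64² + 2·-0.28·0.51·0.49·0.469·3.64 = 2.9995 (%²).
σ_p = √2.9995 = 1.732%.
At 99%, z = 2.326.
VaR = 2.326 × 1.732% = 4.029%; on $2,500,000,000 that is $100,725,000.

$101,000,000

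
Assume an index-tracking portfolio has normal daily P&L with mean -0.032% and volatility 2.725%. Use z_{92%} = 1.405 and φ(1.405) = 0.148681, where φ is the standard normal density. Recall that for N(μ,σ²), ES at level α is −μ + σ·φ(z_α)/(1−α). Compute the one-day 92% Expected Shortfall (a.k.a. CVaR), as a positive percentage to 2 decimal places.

Tail multiplier: φ(z)/(1−α) = 0.148681 / 0.08 = 1.859.
ES = −(-0.032%) + 2.725% × 1.859 = 5.098%.

5.10%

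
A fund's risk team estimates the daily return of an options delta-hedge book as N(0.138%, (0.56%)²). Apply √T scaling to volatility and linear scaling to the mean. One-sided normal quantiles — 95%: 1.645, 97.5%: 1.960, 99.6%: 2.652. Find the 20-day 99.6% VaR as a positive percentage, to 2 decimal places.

σ_{20d} = 0.56% × √20 = 2.504%; μ_{20d} = 20 × 0.138% = 2.760%.
VaR = −(2.760%) + 2.652 × 2.504% = 3.881%.

3.88%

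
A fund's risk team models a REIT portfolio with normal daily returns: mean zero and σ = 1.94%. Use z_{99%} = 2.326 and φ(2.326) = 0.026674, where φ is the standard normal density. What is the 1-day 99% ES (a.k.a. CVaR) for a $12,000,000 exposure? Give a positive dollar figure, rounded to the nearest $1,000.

$621,000

Tail multiplier: φ(z)/(1−α) = 0.026674 / 0.01 = 2.667.
ES = 1.94% × 2.667 = 5.174%.
On $12,000,000: 0.05174 × $12,000,000 = $620,880.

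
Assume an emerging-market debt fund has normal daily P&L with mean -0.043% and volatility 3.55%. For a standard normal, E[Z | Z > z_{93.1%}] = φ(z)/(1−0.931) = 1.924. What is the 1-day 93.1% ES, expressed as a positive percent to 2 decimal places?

6.87%

ES = −(-0.043%) + 3.55% × 1.924 = 6.873%.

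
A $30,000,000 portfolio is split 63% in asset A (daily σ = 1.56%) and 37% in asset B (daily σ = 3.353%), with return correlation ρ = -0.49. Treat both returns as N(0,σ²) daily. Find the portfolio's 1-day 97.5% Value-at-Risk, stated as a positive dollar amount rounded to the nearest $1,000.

σ_p² = 0.63²·1.56² + 0.37²·3.353² + 2·-0.49·0.63·0.37·1.56·3.353 = 1.3101 (%²).
σ_p = √1.3101 = 1.145%.
At 97.5%, z = 1.960.
VaR = 1.960 × 1.145% = 2.244%; on $30,000,000 that is $673,200.

$673,000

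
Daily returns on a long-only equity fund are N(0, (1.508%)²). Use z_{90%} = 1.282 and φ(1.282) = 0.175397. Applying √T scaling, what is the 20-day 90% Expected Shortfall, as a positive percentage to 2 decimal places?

11.83%

σ_{20d} = 1.508% × √20 = 6.744%.
ES multiplier = φ(z)/(1−α) = 0.175397/0.1 = 1.754.
ES = 6.744% × 1.754 = 11.829%.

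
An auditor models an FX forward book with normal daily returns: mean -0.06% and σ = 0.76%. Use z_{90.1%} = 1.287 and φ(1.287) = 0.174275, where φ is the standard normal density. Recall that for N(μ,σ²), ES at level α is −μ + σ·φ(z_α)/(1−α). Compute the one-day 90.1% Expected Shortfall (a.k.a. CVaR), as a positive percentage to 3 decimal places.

1.398%

Tail multiplier: φ(z)/(1−α) = 0.174275 / 0.099 = 1.760.
ES = −(-0.06%) + 0.76% × 1.760 = 1.398%.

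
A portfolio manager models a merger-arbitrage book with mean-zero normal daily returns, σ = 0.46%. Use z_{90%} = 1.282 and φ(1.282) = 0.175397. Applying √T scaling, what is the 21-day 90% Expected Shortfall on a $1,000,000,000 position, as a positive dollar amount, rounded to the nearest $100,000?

$37,000,000

σ_{21d} = 0.46% × √21 = 2.108%.
ES multiplier = φ(z)/(1−α) = 0.175397/0.1 = 1.754.
ES = 2.108% × 1.754 = 3.697%; on $1,000,000,000: $36,970,000.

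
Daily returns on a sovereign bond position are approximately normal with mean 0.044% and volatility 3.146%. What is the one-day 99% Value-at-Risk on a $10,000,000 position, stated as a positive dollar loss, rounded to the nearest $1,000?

At 99% one-sided, z = 2.326.
VaR = −μ + z·σ = −(0.044%) + 2.326 × 3.146% = 7.274%.
On $10,000,000: 0.07274 × $10,000,000 = $727,400.

$727,000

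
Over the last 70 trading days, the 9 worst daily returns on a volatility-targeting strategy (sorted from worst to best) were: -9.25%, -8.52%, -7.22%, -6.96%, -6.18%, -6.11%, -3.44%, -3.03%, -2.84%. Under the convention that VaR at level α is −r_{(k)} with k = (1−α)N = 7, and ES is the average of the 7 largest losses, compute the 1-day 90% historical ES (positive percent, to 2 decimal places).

The 7 worst returns sum to -47.68%.
ES = −(-47.68%) / 7 = 6.8114…% ≈ 6.81%.

6.81%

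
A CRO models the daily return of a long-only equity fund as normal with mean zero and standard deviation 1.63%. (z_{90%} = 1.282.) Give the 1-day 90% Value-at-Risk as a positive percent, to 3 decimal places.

2.090%

VaR = z·σ = 1.282 × 1.63% = 2.090%.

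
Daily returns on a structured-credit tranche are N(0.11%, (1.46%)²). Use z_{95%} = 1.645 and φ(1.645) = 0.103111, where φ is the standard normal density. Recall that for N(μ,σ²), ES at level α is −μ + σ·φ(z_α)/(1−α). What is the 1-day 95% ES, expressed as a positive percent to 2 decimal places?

Tail multiplier: φ(z)/(1−α) = 0.103111 / 0.05 = 2.062.
ES = −(0.11%) + 1.46% × 2.062 = 2.901%.

2.90%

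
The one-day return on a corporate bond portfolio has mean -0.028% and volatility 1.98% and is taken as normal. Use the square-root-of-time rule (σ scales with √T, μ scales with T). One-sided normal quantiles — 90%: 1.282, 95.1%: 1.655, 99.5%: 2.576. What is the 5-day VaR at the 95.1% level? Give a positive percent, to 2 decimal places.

7.47%

σ_{5d} = 1.98% × √5 = 4.427%; μ_{5d} = 5 × -0.028% = -0.140%.
VaR = −(-0.140%) + 1.655 × 4.427% = 7.467%.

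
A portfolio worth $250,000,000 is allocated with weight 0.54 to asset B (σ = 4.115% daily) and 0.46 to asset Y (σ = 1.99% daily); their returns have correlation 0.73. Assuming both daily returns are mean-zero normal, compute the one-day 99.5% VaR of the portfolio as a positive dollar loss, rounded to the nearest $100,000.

σ_p² = 0.54²·4.115² + 0.46²·1.99² + 2·0.73·0.54·0.46·4.115·1.99 = 8.7455 (%²).
σ_p = √8.7455 = 2.957%.
At 99.5%, z = 2.576.
VaR = 2.576 × 2.957% = 7.617%; on $250,000,000 that is $19,042,500.

$19,000,000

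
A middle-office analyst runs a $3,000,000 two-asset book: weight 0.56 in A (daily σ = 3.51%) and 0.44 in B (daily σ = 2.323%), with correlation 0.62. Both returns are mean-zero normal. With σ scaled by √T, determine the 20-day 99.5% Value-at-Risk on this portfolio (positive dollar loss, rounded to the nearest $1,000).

$940,000

σ_p = √(0.56²·3.51² + 0.44²·2.323² + 2·0.62·0.56·0.44·3.51·2.323) = 2.720%.
σ_{20d} = 2.720% × √20 = 12.164%.
z(99.5%) = 2.576.
VaR = 2.576 × 12.164% = 31.334%; on $3,000,000 that is $940,020.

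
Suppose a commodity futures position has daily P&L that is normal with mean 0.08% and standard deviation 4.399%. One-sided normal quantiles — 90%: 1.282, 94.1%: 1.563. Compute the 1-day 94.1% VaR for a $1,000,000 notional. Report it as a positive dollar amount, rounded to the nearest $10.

$67,960

VaR = −μ + z·σ = −(0.08%) + 1.563 × 4.399% = 6.796%.
On $1,000,000: 0.06796 × $1,000,000 = $67,960.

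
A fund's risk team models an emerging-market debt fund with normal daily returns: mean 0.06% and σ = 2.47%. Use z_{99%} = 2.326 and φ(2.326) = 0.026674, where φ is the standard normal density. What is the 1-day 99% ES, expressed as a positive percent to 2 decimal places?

6.53%

Tail multiplier: φ(z)/(1−α) = 0.026674 / 0.01 = 2.667.
ES = −(0.06%) + 2.47% × 2.667 = 6.527%.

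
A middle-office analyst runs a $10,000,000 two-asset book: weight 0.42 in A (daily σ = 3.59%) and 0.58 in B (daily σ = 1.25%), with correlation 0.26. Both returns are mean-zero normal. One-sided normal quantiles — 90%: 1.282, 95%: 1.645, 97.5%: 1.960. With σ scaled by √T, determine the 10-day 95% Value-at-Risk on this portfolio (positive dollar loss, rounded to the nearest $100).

σ_p = √(0.42²·3.59² + 0.58²·1.25² + 2·0.26·0.42·0.58·3.59·1.25) = 1.835%.
σ_{10d} = 1.835% × √10 = 5.803%.
VaR = 1.645 × 5.803% = 9.546%; on $10,000,000 that is $954,600.

$954,600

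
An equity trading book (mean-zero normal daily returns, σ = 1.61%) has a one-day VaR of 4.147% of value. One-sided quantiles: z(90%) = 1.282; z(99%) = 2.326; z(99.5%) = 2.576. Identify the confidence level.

99.5%

Implied z = VaR/σ = 4.147 / 1.61 = 2.576.
This matches z(99.5%) = 2.576.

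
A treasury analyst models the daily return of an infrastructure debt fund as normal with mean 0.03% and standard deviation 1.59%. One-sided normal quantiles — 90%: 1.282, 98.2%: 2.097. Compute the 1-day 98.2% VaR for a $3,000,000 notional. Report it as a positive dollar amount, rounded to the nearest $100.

$99,100

VaR = −μ + z·σ = −(0.03%) + 2.097 × 1.59% = 3.304%.
On $3,000,000: 0.03304 × $3,000,000 = $99,120.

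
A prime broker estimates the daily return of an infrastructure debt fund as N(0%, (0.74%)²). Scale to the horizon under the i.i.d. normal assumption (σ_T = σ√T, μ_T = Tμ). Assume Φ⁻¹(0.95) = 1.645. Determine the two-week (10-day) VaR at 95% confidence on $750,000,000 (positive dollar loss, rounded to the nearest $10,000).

σ_{10d} = 0.74% × √10 = 2.340%.
VaR = 1.645 × 2.340% = 3.849%.
On $750,000,000: 0.03849 × $750,000,000 = $28,867,500.

$28,870,000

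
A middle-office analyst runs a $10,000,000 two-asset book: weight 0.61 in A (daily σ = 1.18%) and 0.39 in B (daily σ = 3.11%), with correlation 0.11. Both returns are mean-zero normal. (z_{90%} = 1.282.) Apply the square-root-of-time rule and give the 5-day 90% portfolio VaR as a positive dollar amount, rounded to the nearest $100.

$423,400

σ_p = √(0.61²·1.18² + 0.39²·3.11² + 2·0.11·0.61·0.39·1.18·3.11) = 1.477%.
σ_{5d} = 1.477% × √5 = 3.303%.
VaR = 1.282 × 3.303% = 4.234%; on $10,000,000 that is $423,400.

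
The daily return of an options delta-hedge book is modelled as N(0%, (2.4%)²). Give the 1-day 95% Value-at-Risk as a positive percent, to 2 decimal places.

At 95% one-sided, z = 1.645.
VaR = z·σ = 1.645 × 2.4% = 3.948%.

3.95%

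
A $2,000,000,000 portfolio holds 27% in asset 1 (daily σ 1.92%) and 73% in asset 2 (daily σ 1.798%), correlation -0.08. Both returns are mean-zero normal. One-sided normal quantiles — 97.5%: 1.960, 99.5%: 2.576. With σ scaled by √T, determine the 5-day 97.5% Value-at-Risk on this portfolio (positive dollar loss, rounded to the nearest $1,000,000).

$120,000,000

σ_p = √(0.27²·1.92² + 0.73²·1.798² + 2·-0.08·0.27·0.73·1.92·1.798) = 1.372%.
σ_{5d} = 1.372% × √5 = 3.068%.
VaR = 1.960 × 3.068% = 6.013%; on $2,000,000,000 that is $120,260,000.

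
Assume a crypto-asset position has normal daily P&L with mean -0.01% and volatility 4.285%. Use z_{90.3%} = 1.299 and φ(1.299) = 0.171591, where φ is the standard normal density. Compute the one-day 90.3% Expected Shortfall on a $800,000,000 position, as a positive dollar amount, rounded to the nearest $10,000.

$60,720,000

Tail multiplier: φ(z)/(1−α) = 0.171591 / 0.097 = 1.769.
ES = −(-0.01%) + 4.285% × 1.769 = 7.590%.
On $800,000,000: 0.07590 × $800,000,000 = $60,720,000.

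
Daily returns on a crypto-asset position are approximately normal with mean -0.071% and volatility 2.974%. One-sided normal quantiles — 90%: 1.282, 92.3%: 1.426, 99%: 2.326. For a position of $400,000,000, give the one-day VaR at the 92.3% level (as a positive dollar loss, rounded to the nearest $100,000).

VaR = −μ + z·σ = −(-0.071%) + 1.426 × 2.974% = 4.312%.
On $400,000,000: 0.04312 × $400,000,000 = $17,248,000.

$17,200,000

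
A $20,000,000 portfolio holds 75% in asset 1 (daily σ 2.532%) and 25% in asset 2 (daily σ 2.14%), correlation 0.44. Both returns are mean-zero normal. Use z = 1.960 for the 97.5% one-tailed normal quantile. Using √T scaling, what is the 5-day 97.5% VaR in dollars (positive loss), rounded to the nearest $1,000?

σ_p = √(0.75²·2.532² + 0.25²·2.14² + 2·0.44·0.75·0.25·2.532·2.14) = 2.188%.
σ_{5d} = 2.188% × √5 = 4.893%.
VaR = 1.960 × 4.893% = 9.590%; on $20,000,000 that is $1,918,000.

$1,918,000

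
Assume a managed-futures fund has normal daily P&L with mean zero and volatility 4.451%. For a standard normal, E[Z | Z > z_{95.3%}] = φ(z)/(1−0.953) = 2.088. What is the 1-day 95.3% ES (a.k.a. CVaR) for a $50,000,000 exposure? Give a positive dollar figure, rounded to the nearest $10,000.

$4,650,000

ES = 4.451% × 2.088 = 9.294%.
On $50,000,000: 0.09294 × $50,000,000 = $4,647,000.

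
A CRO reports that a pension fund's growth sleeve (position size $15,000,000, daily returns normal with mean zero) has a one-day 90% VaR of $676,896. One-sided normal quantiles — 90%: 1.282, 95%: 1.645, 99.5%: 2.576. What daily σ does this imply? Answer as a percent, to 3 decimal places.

VaR as a fraction: $676,896 / $15,000,000 = 4.513%.
σ = VaR / z = 4.513% / 1.282 = 3.520%.

3.520%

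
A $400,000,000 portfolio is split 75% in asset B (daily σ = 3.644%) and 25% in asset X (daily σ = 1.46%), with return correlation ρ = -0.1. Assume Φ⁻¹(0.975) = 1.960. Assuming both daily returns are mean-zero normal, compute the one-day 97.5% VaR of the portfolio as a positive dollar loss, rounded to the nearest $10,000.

$21,330,000

σ_p² = 0.75²·3.644² + 0.25²·1.46² + 2·-0.1·0.75·0.25·3.644·1.46 = 7.4030 (%²).
σ_p = √7.4030 = 2.721%.
VaR = 1.960 × 2.721% = 5.333%; on $400,000,000 that is $21,332,000.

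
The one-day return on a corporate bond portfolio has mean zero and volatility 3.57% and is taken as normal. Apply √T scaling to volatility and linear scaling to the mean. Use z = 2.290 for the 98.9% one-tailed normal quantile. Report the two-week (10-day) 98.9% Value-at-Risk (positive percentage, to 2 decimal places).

σ_{10d} = 3.57% × √10 = 11.289%.
VaR = 2.290 × 11.289% = 25.852%.

25.85%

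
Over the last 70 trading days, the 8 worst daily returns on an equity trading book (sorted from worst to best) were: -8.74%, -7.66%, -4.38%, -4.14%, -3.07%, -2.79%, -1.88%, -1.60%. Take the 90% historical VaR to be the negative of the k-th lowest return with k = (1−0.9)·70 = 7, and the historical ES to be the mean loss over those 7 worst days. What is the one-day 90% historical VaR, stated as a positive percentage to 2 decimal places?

k = 7; the 7th lowest return is -1.88%, so VaR = 1.88%.

1.88%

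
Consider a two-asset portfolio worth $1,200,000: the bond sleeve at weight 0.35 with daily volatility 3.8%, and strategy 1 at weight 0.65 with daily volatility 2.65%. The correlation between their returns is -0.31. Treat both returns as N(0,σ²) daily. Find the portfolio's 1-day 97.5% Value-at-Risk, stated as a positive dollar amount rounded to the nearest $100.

$42,800

σ_p² = 0.35²·3.8² + 0.65²·2.65² + 2·-0.31·0.35·0.65·3.8·2.65 = 3.3155 (%²).
σ_p = √3.3155 = 1.821%.
At 97.5%, z = 1.960.
VaR = 1.960 × 1.821% = 3.569%; on $1,200,000 that is $42,828.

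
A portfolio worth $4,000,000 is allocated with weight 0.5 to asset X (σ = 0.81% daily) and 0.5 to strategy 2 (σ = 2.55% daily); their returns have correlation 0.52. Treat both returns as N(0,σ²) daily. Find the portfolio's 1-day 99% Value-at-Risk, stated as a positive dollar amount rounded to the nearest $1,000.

$142,000

σ_p² = 0.5²·0.81² + 0.5²·2.55² + 2·0.52·0.5·0.5·0.81·2.55 = 2.3267 (%²).
σ_p = √2.3267 = 1.525%.
At 99%, z = 2.326.
VaR = 2.326 × 1.525% = 3.547%; on $4,000,000 that is $141,880.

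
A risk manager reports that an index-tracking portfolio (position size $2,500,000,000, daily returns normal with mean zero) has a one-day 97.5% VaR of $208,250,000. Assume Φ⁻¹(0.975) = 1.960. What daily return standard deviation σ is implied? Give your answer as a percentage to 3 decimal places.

4.250%

VaR as a fraction: $208,250,000 / $2,500,000,000 = 8.330%.
σ = VaR / z = 8.330% / 1.960 = 4.250%.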